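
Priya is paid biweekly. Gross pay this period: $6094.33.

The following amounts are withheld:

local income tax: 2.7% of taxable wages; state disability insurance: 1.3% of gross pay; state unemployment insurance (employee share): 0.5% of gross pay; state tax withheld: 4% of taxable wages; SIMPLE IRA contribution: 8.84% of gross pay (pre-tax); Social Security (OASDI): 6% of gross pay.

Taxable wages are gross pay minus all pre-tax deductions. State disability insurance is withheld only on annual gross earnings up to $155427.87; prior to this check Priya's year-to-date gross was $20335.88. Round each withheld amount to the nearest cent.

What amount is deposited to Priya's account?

SIMPLE IRA contribution: $6094.33 × 0.0884 = $538.74
Taxable wages = $6094.33 − $538.74 = $5555.59
Local income tax: $5555.59 × 0.027 = $150.00
State tax withheld: $5555.59 × 0.04 = $222.22
Social Security (OASDI): $6094.33 × 0.06 = $365.66
State disability insurance: cap not yet reached, full $6094.33 is subject → $6094.33 × 0.013 = $79.23
State unemployment insurance (employee share): $6094.33 × 0.005 = $30.47
Total deductions = $538.74 + $150.00 + $222.22 + $365.66 + $79.23 + $30.47 = $1386.32
Net pay = $6094.33 − $1386.32 = $4708.01

$4708.01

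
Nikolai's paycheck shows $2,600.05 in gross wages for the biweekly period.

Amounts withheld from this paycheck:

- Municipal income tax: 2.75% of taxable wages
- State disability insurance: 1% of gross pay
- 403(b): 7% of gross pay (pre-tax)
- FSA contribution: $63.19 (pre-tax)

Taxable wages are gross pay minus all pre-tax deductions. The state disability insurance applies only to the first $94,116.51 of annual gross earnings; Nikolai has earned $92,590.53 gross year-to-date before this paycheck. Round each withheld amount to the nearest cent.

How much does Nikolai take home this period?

FSA contribution: $63.19
403(b): $2,600.05 × 0.07 = $182.00
Pre-tax total = $63.19 + $182.00 = $245.19
Taxable wages = $2,600.05 − $245.19 = $2,354.86
Municipal income tax: $2,354.86 × 0.0275 = $64.76
State disability insurance: only $94,116.51 − $92,590.53 = $1,525.98 of this check is subject → $1,525.98 × 0.01 = $15.26
Total deductions = $63.19 + $182.00 + $64.76 + $15.26 = $325.21
Net pay = $2,600.05 − $325.21 = $2,274.84

$2,274.84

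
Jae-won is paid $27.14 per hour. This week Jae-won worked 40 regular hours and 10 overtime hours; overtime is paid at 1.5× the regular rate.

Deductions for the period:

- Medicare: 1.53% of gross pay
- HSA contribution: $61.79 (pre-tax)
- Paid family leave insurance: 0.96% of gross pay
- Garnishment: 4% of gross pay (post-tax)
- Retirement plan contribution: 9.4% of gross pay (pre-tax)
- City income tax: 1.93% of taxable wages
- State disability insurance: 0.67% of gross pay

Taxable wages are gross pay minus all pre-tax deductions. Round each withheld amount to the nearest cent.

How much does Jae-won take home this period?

Regular pay: 40 × $27.14 = $1085.60
Overtime pay: 10 × $27.14 × 1.5 = $407.10
Gross pay = $1085.60 + $407.10 = $1492.70
Retirement plan contribution: $1492.70 × 0.094 = $140.31
HSA contribution: $61.79
Pre-tax total = $140.31 + $61.79 = $202.10
Taxable wages = $1492.70 − $202.10 = $1290.60
City income tax: $1290.60 × 0.0193 = $24.91
Medicare: $1492.70 × 0.0153 = $22.84
State disability insurance: $1492.70 × 0.0067 = $10.00
Paid family leave insurance: $1492.70 × 0.0096 = $14.33
Garnishment: $1492.70 × 0.04 = $59.71
Total deductions = $140.31 + $61.79 + $24.91 + $22.84 + $10.00 + $14.33 + $59.71 = $333.89
Net pay = $1492.70 − $333.89 = $1158.81

$1158.81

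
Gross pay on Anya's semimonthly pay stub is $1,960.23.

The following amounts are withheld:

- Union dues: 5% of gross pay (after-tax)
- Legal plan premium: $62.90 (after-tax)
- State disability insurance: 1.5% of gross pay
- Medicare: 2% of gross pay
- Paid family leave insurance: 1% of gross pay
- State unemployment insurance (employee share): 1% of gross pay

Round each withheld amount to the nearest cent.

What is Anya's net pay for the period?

Paid family leave insurance: $1,960.23 × 0.01 = $19.60
Medicare: $1,960.23 × 0.02 = $39.20
State disability insurance: $1,960.23 × 0.015 = $29.40
State unemployment insurance (employee share): $1,960.23 × 0.01 = $19.60
Union dues: $1,960.23 × 0.05 = $98.01
Legal plan premium: $62.90
Total deductions = $19.60 + $39.20 + $29.40 + $19.60 + $98.01 + $62.90 = $268.71
Net pay = $1,960.23 − $268.71 = $1,691.52

$1,691.52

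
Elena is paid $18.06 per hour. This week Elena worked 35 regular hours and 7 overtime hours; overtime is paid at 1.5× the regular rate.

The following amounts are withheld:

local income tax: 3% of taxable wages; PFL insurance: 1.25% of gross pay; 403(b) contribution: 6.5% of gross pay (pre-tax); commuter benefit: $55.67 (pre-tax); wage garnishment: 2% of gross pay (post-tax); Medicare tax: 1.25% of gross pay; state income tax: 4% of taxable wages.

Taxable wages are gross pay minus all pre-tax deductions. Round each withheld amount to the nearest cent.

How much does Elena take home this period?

Regular pay: 35 × $18.06 = $632.10
Overtime pay: 7 × $18.06 × 1.5 = $189.63
Gross pay = $632.10 + $189.63 = $821.73
Commuter benefit: $55.67
403(b) contribution: $821.73 × 0.065 = $53.41
Pre-tax total = $55.67 + $53.41 = $109.08
Taxable wages = $821.73 − $109.08 = $712.65
Local income tax: $712.65 × 0.03 = $21.38
State income tax: $712.65 × 0.04 = $28.51
Medicare tax: $821.73 × 0.0125 = $10.27
PFL insurance: $821.73 × 0.0125 = $10.27
Wage garnishment: $821.73 × 0.02 = $16.43
Total deductions = $55.67 + $53.41 + $21.38 + $28.51 + $10.27 + $10.27 + $16.43 = $195.94
Net pay = $821.73 − $195.94 = $625.79

$625.79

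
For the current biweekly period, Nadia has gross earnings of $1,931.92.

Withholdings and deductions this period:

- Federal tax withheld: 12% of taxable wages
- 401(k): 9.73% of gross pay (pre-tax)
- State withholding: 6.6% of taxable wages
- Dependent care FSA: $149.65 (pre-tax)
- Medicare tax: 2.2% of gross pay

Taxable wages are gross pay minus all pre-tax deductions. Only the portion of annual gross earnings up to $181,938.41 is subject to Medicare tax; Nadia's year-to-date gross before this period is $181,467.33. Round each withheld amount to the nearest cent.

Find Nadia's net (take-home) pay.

$1,287.40

Dependent care FSA: $149.65
401(k): $1,931.92 × 0.0973 = $187.98
Pre-tax total = $149.65 + $187.98 = $337.63
Taxable wages = $1,931.92 − $337.63 = $1,594.29
Federal tax withheld: $1,594.29 × 0.12 = $191.31
State withholding: $1,594.29 × 0.066 = $105.22
Medicare tax: only $181,938.41 − $181,467.33 = $471.08 of this check is subject → $471.08 × 0.022 = $10.36
Total deductions = $149.65 + $187.98 + $191.31 + $105.22 + $10.36 = $644.52
Net pay = $1,931.92 − $644.52 = $1,287.40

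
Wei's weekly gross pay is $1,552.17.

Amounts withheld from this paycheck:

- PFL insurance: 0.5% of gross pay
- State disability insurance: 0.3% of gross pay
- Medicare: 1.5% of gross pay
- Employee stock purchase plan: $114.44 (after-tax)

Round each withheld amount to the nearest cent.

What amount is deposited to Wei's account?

$1,402.03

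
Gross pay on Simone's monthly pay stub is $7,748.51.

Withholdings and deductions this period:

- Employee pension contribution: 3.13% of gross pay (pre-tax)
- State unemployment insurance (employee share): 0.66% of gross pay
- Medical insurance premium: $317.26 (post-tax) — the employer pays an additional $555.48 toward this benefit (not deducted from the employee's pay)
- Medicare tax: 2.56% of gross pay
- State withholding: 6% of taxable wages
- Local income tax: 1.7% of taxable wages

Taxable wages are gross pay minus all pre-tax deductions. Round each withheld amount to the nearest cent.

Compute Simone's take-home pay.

Employee pension contribution: $7,748.51 × 0.0313 = $242.53
Taxable wages = $7,748.51 − $242.53 = $7,505.98
State withholding: $7,505.98 × 0.06 = $450.36
Local income tax: $7,505.98 × 0.017 = $127.60
Medicare tax: $7,748.51 × 0.0256 = $198.36
State unemployment insurance (employee share): $7,748.51 × 0.0066 = $51.14
Medical insurance premium: $317.26
(Employer's $555.48 toward medical insurance premium is not withheld from the employee.)
Total deductions = $242.53 + $450.36 + $127.60 + $198.36 + $51.14 + $317.26 = $1,387.25
Net pay = $7,748.51 − $1,387.25 = $6,361.26

$6,361.26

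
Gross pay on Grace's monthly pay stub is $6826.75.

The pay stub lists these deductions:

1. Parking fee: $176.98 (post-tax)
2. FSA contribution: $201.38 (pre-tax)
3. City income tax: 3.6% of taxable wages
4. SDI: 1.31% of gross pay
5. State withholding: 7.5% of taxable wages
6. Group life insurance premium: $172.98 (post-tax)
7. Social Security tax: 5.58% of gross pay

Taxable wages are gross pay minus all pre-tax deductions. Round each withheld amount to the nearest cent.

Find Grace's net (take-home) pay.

FSA contribution: $201.38
Taxable wages = $6826.75 − $201.38 = $6625.37
State withholding: $6625.37 × 0.075 = $496.90
City income tax: $6625.37 × 0.036 = $238.51
Social Security tax: $6826.75 × 0.0558 = $380.93
SDI: $6826.75 × 0.0131 = $89.43
Group life insurance premium: $172.98
Parking fee: $176.98
Total deductions = $201.38 + $496.90 + $238.51 + $380.93 + $89.43 + $172.98 + $176.98 = $1757.11
Net pay = $6826.75 − $1757.11 = $5069.64

$5069.64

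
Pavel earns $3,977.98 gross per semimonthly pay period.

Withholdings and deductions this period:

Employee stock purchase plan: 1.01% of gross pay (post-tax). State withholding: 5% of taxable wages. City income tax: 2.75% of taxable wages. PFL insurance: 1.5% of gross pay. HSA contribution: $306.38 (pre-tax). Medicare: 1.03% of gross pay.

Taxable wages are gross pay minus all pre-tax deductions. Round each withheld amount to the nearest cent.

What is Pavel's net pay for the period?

HSA contribution: $306.38
Taxable wages = $3,977.98 − $306.38 = $3,671.60
City income tax: $3,671.60 × 0.0275 = $100.97
State withholding: $3,671.60 × 0.05 = $183.58
Medicare: $3,977.98 × 0.0103 = $40.97
PFL insurance: $3,977.98 × 0.015 = $59.67
Employee stock purchase plan: $3,977.98 × 0.0101 = $40.18
Total deductions = $306.38 + $100.97 + $183.58 + $40.97 + $59.67 + $40.18 = $731.75
Net pay = $3,977.98 − $731.75 = $3,246.23

$3,246.23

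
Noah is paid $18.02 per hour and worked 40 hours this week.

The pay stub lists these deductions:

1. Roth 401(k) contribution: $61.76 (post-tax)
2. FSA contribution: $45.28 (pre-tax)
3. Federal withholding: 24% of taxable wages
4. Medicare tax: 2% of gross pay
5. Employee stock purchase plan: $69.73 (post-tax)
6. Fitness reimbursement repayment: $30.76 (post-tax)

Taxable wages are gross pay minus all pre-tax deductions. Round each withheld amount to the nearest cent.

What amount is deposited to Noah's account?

Gross pay: 40 × $18.02 = $720.80
FSA contribution: $45.28
Taxable wages = $720.80 − $45.28 = $675.52
Federal withholding: $675.52 × 0.24 = $162.12
Medicare tax: $720.80 × 0.02 = $14.42
Employee stock purchase plan: $69.73
Roth 401(k) contribution: $61.76
Fitness reimbursement repayment: $30.76
Total deductions = $45.28 + $162.12 + $14.42 + $69.73 + $61.76 + $30.76 = $384.07
Net pay = $720.80 − $384.07 = $336.73

$336.73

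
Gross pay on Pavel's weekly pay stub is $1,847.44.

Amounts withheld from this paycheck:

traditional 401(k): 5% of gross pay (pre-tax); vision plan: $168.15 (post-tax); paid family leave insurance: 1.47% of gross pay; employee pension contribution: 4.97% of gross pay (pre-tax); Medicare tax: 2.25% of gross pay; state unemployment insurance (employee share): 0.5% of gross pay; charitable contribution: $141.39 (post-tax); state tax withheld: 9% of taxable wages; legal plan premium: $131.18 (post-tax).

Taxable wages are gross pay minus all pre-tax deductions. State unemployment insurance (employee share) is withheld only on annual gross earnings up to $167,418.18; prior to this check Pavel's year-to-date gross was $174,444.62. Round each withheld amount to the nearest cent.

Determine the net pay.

Employee pension contribution: $1,847.44 × 0.0497 = $91.82
Traditional 401(k): $1,847.44 × 0.05 = $92.37
Pre-tax total = $91.82 + $92.37 = $184.19
Taxable wages = $1,847.44 − $184.19 = $1,663.25
State tax withheld: $1,663.25 × 0.09 = $149.69
Medicare tax: $1,847.44 × 0.0225 = $41.57
State unemployment insurance (employee share): annual cap $167,418.18 already reached (YTD $174,444.62), so $0.00
Paid family leave insurance: $1,847.44 × 0.0147 = $27.16
Charitable contribution: $141.39
Legal plan premium: $131.18
Vision plan: $168.15
Total deductions = $91.82 + $92.37 + $149.69 + $41.57 + $0.00 + $27.16 + $141.39 + $131.18 + $168.15 = $843.33
Net pay = $1,847.44 − $843.33 = $1,004.11

$1,004.11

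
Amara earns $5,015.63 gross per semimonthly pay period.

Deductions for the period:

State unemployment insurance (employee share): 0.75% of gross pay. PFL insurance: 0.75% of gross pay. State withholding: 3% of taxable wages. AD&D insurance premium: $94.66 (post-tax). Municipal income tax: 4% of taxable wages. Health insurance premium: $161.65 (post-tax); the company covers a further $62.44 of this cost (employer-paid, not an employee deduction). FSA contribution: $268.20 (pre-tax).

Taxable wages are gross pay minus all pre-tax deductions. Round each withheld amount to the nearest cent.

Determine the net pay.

$4,083.56

FSA contribution: $268.20
Taxable wages = $5,015.63 − $268.20 = $4,747.43
Municipal income tax: $4,747.43 × 0.04 = $189.90
State withholding: $4,747.43 × 0.03 = $142.42
PFL insurance: $5,015.63 × 0.0075 = $37.62
State unemployment insurance (employee share): $5,015.63 × 0.0075 = $37.62
AD&D insurance premium: $94.66
Health insurance premium: $161.65
(Employer's $62.44 toward health insurance premium is not withheld from the employee.)
Total deductions = $268.20 + $189.90 + $142.42 + $37.62 + $37.62 + $94.66 + $161.65 = $932.07
Net pay = $5,015.63 − $932.07 = $4,083.56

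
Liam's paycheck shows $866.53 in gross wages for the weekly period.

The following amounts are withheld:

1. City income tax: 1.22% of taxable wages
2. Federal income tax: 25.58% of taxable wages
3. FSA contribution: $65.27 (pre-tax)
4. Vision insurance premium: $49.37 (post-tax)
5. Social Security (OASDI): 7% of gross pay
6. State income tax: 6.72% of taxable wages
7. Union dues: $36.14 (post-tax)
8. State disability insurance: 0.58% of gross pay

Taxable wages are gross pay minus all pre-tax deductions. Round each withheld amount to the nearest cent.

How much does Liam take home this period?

FSA contribution: $65.27
Taxable wages = $866.53 − $65.27 = $801.26
City income tax: $801.26 × 0.0122 = $9.78
State income tax: $801.26 × 0.0672 = $53.84
Federal income tax: $801.26 × 0.2558 = $204.96
Social Security (OASDI): $866.53 × 0.07 = $60.66
State disability insurance: $866.53 × 0.0058 = $5.03
Vision insurance premium: $49.37
Union dues: $36.14
Total deductions = $65.27 + $9.78 + $53.84 + $204.96 + $60.66 + $5.03 + $49.37 + $36.14 = $485.05
Net pay = $866.53 − $485.05 = $381.48

$381.48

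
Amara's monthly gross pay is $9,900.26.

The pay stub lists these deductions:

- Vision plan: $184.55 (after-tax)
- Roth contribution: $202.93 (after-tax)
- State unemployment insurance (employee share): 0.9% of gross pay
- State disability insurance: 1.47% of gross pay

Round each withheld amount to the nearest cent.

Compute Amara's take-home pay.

State unemployment insurance (employee share): $9,900.26 × 0.009 = $89.10
State disability insurance: $9,900.26 × 0.0147 = $145.53
Roth contribution: $202.93
Vision plan: $184.55
Total deductions = $89.10 + $145.53 + $202.93 + $184.55 = $622.11
Net pay = $9,900.26 − $622.11 = $9,278.15

$9,278.15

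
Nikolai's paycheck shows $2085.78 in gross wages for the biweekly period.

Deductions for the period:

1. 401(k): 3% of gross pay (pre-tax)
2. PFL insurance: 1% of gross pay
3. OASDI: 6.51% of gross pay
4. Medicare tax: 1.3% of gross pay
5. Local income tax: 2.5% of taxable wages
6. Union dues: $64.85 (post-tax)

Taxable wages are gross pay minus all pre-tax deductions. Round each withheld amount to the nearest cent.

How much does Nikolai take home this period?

401(k): $2085.78 × 0.03 = $62.57
Taxable wages = $2085.78 − $62.57 = $2023.21
Local income tax: $2023.21 × 0.025 = $50.58
Medicare tax: $2085.78 × 0.013 = $27.12
PFL insurance: $2085.78 × 0.01 = $20.86
OASDI: $2085.78 × 0.0651 = $135.78
Union dues: $64.85
Total deductions = $62.57 + $50.58 + $27.12 + $20.86 + $135.78 + $64.85 = $361.76
Net pay = $2085.78 − $361.76 = $1724.02

$1724.02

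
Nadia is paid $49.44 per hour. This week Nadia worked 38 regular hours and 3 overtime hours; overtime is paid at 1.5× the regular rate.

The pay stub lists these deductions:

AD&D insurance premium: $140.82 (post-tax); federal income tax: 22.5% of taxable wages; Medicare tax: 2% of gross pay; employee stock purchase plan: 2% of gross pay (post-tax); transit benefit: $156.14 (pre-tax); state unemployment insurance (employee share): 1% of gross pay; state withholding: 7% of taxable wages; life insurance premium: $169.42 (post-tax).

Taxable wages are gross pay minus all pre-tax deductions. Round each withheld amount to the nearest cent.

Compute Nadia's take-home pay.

$955.98

Regular pay: 38 × $49.44 = $1,878.72
Overtime pay: 3 × $49.44 × 1.5 = $222.48
Gross pay = $1,878.72 + $222.48 = $2,101.20
Transit benefit: $156.14
Taxable wages = $2,101.20 − $156.14 = $1,945.06
State withholding: $1,945.06 × 0.07 = $136.15
Federal income tax: $1,945.06 × 0.225 = $437.64
State unemployment insurance (employee share): $2,101.20 × 0.01 = $21.01
Medicare tax: $2,101.20 × 0.02 = $42.02
Life insurance premium: $169.42
AD&D insurance premium: $140.82
Employee stock purchase plan: $2,101.20 × 0.02 = $42.02
Total deductions = $156.14 + $136.15 + $437.64 + $21.01 + $42.02 + $169.42 + $140.82 + $42.02 = $1,145.22
Net pay = $2,101.20 − $1,145.22 = $955.98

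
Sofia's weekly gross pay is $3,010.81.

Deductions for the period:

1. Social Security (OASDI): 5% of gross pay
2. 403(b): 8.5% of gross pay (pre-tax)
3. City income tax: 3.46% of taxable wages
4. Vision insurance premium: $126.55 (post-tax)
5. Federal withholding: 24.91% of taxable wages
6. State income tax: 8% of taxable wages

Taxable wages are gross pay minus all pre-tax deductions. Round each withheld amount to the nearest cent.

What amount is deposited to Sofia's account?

$1,475.85

403(b): $3,010.81 × 0.085 = $255.92
Taxable wages = $3,010.81 − $255.92 = $2,754.89
Federal withholding: $2,754.89 × 0.2491 = $686.24
State income tax: $2,754.89 × 0.08 = $220.39
City income tax: $2,754.89 × 0.0346 = $95.32
Social Security (OASDI): $3,010.81 × 0.05 = $150.54
Vision insurance premium: $126.55
Total deductions = $255.92 + $686.24 + $220.39 + $95.32 + $150.54 + $126.55 = $1,534.96
Net pay = $3,010.81 − $1,534.96 = $1,475.85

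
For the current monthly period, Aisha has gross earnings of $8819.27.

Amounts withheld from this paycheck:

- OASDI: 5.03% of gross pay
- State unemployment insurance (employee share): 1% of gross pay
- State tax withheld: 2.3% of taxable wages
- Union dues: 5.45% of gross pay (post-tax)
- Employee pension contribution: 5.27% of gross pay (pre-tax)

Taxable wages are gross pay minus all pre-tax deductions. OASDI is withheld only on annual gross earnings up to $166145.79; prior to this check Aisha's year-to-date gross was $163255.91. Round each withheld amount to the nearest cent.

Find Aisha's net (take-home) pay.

$7448.14

Employee pension contribution: $8819.27 × 0.0527 = $464.78
Taxable wages = $8819.27 − $464.78 = $8354.49
State tax withheld: $8354.49 × 0.023 = $192.15
OASDI: only $166145.79 − $163255.91 = $2889.88 of this check is subject → $2889.88 × 0.0503 = $145.36
State unemployment insurance (employee share): $8819.27 × 0.01 = $88.19
Union dues: $8819.27 × 0.0545 = $480.65
Total deductions = $464.78 + $192.15 + $145.36 + $88.19 + $480.65 = $1371.13
Net pay = $8819.27 − $1371.13 = $7448.14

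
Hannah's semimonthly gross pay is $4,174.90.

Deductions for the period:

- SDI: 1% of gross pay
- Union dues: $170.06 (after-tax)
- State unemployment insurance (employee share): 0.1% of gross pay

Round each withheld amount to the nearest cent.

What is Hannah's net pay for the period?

SDI: $4,174.90 × 0.01 = $41.75
State unemployment insurance (employee share): $4,174.90 × 0.001 = $4.17
Union dues: $170.06
Total deductions = $41.75 + $4.17 + $170.06 = $215.98
Net pay = $4,174.90 − $215.98 = $3,958.92

$3,958.92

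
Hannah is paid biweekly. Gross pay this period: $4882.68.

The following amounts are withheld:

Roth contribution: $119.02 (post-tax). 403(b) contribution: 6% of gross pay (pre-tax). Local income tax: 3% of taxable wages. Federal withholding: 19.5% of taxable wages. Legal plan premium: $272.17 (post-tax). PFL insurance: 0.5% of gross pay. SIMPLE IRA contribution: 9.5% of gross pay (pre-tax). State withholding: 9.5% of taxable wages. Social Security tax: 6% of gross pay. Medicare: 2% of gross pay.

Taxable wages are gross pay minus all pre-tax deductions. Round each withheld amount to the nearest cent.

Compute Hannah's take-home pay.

$1999.38

SIMPLE IRA contribution: $4882.68 × 0.095 = $463.85
403(b) contribution: $4882.68 × 0.06 = $292.96
Pre-tax total = $463.85 + $292.96 = $756.81
Taxable wages = $4882.68 − $756.81 = $4125.87
State withholding: $4125.87 × 0.095 = $391.96
Federal withholding: $4125.87 × 0.195 = $804.54
Local income tax: $4125.87 × 0.03 = $123.78
Medicare: $4882.68 × 0.02 = $97.65
Social Security tax: $4882.68 × 0.06 = $292.96
PFL insurance: $4882.68 × 0.005 = $24.41
Legal plan premium: $272.17
Roth contribution: $119.02
Total deductions = $463.85 + $292.96 + $391.96 + $804.54 + $123.78 + $97.65 + $292.96 + $24.41 + $272.17 + $119.02 = $2883.30
Net pay = $4882.68 − $2883.30 = $1999.38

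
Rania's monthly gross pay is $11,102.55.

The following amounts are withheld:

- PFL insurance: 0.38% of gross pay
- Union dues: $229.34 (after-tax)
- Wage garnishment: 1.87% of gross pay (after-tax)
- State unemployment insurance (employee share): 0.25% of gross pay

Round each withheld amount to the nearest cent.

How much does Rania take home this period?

PFL insurance: $11,102.55 × 0.0038 = $42.19
State unemployment insurance (employee share): $11,102.55 × 0.0025 = $27.76
Wage garnishment: $11,102.55 × 0.0187 = $207.62
Union dues: $229.34
Total deductions = $42.19 + $27.76 + $207.62 + $229.34 = $506.91
Net pay = $11,102.55 − $506.91 = $10,595.64

$10,595.64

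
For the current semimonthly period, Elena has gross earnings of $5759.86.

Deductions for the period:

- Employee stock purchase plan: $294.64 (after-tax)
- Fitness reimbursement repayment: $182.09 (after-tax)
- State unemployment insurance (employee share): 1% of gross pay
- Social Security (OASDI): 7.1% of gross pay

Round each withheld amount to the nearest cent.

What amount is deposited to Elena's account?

State unemployment insurance (employee share): $5759.86 × 0.01 = $57.60
Social Security (OASDI): $5759.86 × 0.071 = $408.95
Fitness reimbursement repayment: $182.09
Employee stock purchase plan: $294.64
Total deductions = $57.60 + $408.95 + $182.09 + $294.64 = $943.28
Net pay = $5759.86 − $943.28 = $4816.58

$4816.58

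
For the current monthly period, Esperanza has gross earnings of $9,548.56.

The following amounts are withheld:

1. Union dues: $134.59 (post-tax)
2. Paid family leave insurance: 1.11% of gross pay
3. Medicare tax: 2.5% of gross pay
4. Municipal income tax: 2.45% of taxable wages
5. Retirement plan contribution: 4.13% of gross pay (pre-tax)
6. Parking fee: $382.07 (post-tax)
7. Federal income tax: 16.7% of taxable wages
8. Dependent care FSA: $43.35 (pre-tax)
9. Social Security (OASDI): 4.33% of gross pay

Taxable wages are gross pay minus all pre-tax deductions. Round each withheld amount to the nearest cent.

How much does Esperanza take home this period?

Retirement plan contribution: $9,548.56 × 0.0413 = $394.36
Dependent care FSA: $43.35
Pre-tax total = $394.36 + $43.35 = $437.71
Taxable wages = $9,548.56 − $437.71 = $9,110.85
Municipal income tax: $9,110.85 × 0.0245 = $223.22
Federal income tax: $9,110.85 × 0.167 = $1,521.51
Paid family leave insurance: $9,548.56 × 0.0111 = $105.99
Social Security (OASDI): $9,548.56 × 0.0433 = $413.45
Medicare tax: $9,548.56 × 0.025 = $238.71
Union dues: $134.59
Parking fee: $382.07
Total deductions = $394.36 + $43.35 + $223.22 + $1,521.51 + $105.99 + $413.45 + $238.71 + $134.59 + $382.07 = $3,457.25
Net pay = $9,548.56 − $3,457.25 = $6,091.31

$6,091.31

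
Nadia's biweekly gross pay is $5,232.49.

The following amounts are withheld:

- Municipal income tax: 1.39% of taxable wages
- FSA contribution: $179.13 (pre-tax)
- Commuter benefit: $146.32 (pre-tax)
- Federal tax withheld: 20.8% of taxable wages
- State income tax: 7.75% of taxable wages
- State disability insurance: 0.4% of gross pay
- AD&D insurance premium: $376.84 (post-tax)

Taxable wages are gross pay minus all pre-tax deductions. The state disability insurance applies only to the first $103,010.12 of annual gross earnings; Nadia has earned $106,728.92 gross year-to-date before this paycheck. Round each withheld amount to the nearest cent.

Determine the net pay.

$3,061.03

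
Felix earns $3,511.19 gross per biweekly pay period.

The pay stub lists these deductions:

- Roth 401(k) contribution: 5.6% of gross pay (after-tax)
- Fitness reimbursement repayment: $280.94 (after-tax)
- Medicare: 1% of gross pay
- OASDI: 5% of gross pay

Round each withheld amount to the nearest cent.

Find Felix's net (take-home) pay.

$2,822.95

OASDI: $3,511.19 × 0.05 = $175.56
Medicare: $3,511.19 × 0.01 = $35.11
Roth 401(k) contribution: $3,511.19 × 0.056 = $196.63
Fitness reimbursement repayment: $280.94
Total deductions = $175.56 + $35.11 + $196.63 + $280.94 = $688.24
Net pay = $3,511.19 − $688.24 = $2,822.95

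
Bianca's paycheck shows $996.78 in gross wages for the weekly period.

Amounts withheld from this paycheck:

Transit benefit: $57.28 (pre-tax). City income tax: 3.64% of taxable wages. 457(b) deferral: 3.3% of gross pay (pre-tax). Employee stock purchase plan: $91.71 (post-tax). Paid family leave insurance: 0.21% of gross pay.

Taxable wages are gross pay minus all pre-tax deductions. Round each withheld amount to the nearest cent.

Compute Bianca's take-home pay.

Transit benefit: $57.28
457(b) deferral: $996.78 × 0.033 = $32.89
Pre-tax total = $57.28 + $32.89 = $90.17
Taxable wages = $996.78 − $90.17 = $906.61
City income tax: $906.61 × 0.0364 = $33.00
Paid family leave insurance: $996.78 × 0.0021 = $2.09
Employee stock purchase plan: $91.71
Total deductions = $57.28 + $32.89 + $33.00 + $2.09 + $91.71 = $216.97
Net pay = $996.78 − $216.97 = $779.81

$779.81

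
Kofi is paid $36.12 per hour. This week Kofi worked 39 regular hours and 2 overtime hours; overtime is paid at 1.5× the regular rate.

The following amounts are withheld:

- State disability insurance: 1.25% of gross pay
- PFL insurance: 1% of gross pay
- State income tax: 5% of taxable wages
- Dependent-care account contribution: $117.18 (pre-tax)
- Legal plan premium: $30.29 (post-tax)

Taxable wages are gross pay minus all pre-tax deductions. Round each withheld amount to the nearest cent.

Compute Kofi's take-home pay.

$1,265.45

Regular pay: 39 × $36.12 = $1,408.68
Overtime pay: 2 × $36.12 × 1.5 = $108.36
Gross pay = $1,408.68 + $108.36 = $1,517.04
Dependent-care account contribution: $117.18
Taxable wages = $1,517.04 − $117.18 = $1,399.86
State income tax: $1,399.86 × 0.05 = $69.99
PFL insurance: $1,517.04 × 0.01 = $15.17
State disability insurance: $1,517.04 × 0.0125 = $18.96
Legal plan premium: $30.29
Total deductions = $117.18 + $69.99 + $15.17 + $18.96 + $30.29 = $251.59
Net pay = $1,517.04 − $251.59 = $1,265.45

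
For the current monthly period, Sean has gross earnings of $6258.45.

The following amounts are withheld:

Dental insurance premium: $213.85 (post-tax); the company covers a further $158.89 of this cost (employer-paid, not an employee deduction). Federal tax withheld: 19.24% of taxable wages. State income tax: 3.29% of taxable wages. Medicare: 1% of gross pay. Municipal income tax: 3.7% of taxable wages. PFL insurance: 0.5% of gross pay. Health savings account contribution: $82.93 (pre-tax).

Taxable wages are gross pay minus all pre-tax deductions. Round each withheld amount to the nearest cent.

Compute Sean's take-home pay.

$4247.97

Health savings account contribution: $82.93
Taxable wages = $6258.45 − $82.93 = $6175.52
State income tax: $6175.52 × 0.0329 = $203.17
Federal tax withheld: $6175.52 × 0.1924 = $1188.17
Municipal income tax: $6175.52 × 0.037 = $228.49
Medicare: $6258.45 × 0.01 = $62.58
PFL insurance: $6258.45 × 0.005 = $31.29
Dental insurance premium: $213.85
(Employer's $158.89 toward dental insurance premium is not withheld from the employee.)
Total deductions = $82.93 + $203.17 + $1188.17 + $228.49 + $62.58 + $31.29 + $213.85 = $2010.48
Net pay = $6258.45 − $2010.48 = $4247.97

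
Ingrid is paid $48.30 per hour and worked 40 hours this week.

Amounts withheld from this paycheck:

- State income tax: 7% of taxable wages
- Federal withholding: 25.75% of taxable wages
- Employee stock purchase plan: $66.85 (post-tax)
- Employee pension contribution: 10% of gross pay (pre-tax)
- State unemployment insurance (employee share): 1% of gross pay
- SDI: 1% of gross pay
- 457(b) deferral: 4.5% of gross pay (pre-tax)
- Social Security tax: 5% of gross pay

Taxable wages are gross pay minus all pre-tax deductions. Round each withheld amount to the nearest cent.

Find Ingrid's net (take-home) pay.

Gross pay: 40 × $48.30 = $1,932.00
Employee pension contribution: $1,932.00 × 0.1 = $193.20
457(b) deferral: $1,932.00 × 0.045 = $86.94
Pre-tax total = $193.20 + $86.94 = $280.14
Taxable wages = $1,932.00 − $280.14 = $1,651.86
State income tax: $1,651.86 × 0.07 = $115.63
Federal withholding: $1,651.86 × 0.2575 = $425.35
State unemployment insurance (employee share): $1,932.00 × 0.01 = $19.32
Social Security tax: $1,932.00 × 0.05 = $96.60
SDI: $1,932.00 × 0.01 = $19.32
Employee stock purchase plan: $66.85
Total deductions = $193.20 + $86.94 + $115.63 + $425.35 + $19.32 + $96.60 + $19.32 + $66.85 = $1,023.21
Net pay = $1,932.00 − $1,023.21 = $908.79

$908.79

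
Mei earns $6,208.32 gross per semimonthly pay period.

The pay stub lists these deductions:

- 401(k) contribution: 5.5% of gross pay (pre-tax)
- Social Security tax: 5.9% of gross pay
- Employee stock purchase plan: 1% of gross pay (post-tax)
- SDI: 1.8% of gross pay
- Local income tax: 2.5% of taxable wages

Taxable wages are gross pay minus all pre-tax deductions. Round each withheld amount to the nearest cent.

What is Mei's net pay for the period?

$5,180.07

401(k) contribution: $6,208.32 × 0.055 = $341.46
Taxable wages = $6,208.32 − $341.46 = $5,866.86
Local income tax: $5,866.86 × 0.025 = $146.67
SDI: $6,208.32 × 0.018 = $111.75
Social Security tax: $6,208.32 × 0.059 = $366.29
Employee stock purchase plan: $6,208.32 × 0.01 = $62.08
Total deductions = $341.46 + $146.67 + $111.75 + $366.29 + $62.08 = $1,028.25
Net pay = $6,208.32 − $1,028.25 = $5,180.07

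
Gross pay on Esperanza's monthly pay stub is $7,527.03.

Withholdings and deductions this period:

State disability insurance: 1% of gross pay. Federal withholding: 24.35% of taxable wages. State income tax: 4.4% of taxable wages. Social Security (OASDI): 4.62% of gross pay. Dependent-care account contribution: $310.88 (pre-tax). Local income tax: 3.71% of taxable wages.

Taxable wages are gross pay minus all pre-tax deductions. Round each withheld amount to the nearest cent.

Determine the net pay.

Dependent-care account contribution: $310.88
Taxable wages = $7,527.03 − $310.88 = $7,216.15
State income tax: $7,216.15 × 0.044 = $317.51
Federal withholding: $7,216.15 × 0.2435 = $1,757.13
Local income tax: $7,216.15 × 0.0371 = $267.72
Social Security (OASDI): $7,527.03 × 0.0462 = $347.75
State disability insurance: $7,527.03 × 0.01 = $75.27
Total deductions = $310.88 + $317.51 + $1,757.13 + $267.72 + $347.75 + $75.27 = $3,076.26
Net pay = $7,527.03 − $3,076.26 = $4,450.77

$4,450.77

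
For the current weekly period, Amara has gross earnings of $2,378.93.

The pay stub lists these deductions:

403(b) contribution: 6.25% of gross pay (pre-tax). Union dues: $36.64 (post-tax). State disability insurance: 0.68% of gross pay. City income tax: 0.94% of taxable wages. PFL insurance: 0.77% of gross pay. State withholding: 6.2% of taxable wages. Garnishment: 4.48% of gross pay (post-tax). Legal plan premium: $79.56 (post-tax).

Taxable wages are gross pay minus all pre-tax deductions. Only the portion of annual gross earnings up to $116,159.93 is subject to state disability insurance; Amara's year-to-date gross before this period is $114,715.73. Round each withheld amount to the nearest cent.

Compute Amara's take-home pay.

403(b) contribution: $2,378.93 × 0.0625 = $148.68
Taxable wages = $2,378.93 − $148.68 = $2,230.25
City income tax: $2,230.25 × 0.0094 = $20.96
State withholding: $2,230.25 × 0.062 = $138.28
State disability insurance: only $116,159.93 − $114,715.73 = $1,444.20 of this check is subject → $1,444.20 × 0.0068 = $9.82
PFL insurance: $2,378.93 × 0.0077 = $18.32
Union dues: $36.64
Legal plan premium: $79.56
Garnishment: $2,378.93 × 0.0448 = $106.58
Total deductions = $148.68 + $20.96 + $138.28 + $9.82 + $18.32 + $36.64 + $79.56 + $106.58 = $558.84
Net pay = $2,378.93 − $558.84 = $1,820.09

$1,820.09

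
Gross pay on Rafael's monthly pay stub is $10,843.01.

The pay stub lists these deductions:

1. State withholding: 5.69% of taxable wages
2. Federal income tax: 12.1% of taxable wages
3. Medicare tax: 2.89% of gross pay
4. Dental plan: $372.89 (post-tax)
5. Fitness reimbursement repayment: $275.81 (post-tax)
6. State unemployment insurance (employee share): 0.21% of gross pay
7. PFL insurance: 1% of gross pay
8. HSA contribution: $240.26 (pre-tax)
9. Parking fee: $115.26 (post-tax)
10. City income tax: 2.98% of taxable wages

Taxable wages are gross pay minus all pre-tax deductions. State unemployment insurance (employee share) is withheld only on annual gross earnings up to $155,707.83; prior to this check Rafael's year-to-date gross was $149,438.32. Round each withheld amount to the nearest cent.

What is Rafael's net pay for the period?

HSA contribution: $240.26
Taxable wages = $10,843.01 − $240.26 = $10,602.75
State withholding: $10,602.75 × 0.0569 = $603.30
City income tax: $10,602.75 × 0.0298 = $315.96
Federal income tax: $10,602.75 × 0.121 = $1,282.93
State unemployment insurance (employee share): only $155,707.83 − $149,438.32 = $6,269.51 of this check is subject → $6,269.51 × 0.0021 = $13.17
Medicare tax: $10,843.01 × 0.0289 = $313.36
PFL insurance: $10,843.01 × 0.01 = $108.43
Dental plan: $372.89
Parking fee: $115.26
Fitness reimbursement repayment: $275.81
Total deductions = $240.26 + $603.30 + $315.96 + $1,282.93 + $13.17 + $313.36 + $108.43 + $372.89 + $115.26 + $275.81 = $3,641.37
Net pay = $10,843.01 − $3,641.37 = $7,201.64

$7,201.64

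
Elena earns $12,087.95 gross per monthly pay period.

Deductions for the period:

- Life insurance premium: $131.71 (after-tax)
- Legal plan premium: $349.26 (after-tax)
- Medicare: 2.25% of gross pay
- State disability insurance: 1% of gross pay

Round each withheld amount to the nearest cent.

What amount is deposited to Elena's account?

Medicare: $12,087.95 × 0.0225 = $271.98
State disability insurance: $12,087.95 × 0.01 = $120.88
Life insurance premium: $131.71
Legal plan premium: $349.26
Total deductions = $271.98 + $120.88 + $131.71 + $349.26 = $873.83
Net pay = $12,087.95 − $873.83 = $11,214.12

$11,214.12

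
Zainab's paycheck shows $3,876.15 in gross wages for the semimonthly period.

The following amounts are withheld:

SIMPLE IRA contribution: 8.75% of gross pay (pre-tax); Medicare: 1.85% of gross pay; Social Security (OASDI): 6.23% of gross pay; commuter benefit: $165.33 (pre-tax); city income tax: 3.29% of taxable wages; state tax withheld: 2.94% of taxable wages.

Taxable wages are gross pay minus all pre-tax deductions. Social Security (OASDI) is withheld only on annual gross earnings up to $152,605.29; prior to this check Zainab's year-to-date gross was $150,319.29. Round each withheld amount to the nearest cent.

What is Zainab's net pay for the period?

$2,947.47

Commuter benefit: $165.33
SIMPLE IRA contribution: $3,876.15 × 0.0875 = $339.16
Pre-tax total = $165.33 + $339.16 = $504.49
Taxable wages = $3,876.15 − $504.49 = $3,371.66
State tax withheld: $3,371.66 × 0.0294 = $99.13
City income tax: $3,371.66 × 0.0329 = $110.93
Medicare: $3,876.15 × 0.0185 = $71.71
Social Security (OASDI): only $152,605.29 − $150,319.29 = $2,286.00 of this check is subject → $2,286.00 × 0.0623 = $142.42
Total deductions = $165.33 + $339.16 + $99.13 + $110.93 + $71.71 + $142.42 = $928.68
Net pay = $3,876.15 − $928.68 = $2,947.47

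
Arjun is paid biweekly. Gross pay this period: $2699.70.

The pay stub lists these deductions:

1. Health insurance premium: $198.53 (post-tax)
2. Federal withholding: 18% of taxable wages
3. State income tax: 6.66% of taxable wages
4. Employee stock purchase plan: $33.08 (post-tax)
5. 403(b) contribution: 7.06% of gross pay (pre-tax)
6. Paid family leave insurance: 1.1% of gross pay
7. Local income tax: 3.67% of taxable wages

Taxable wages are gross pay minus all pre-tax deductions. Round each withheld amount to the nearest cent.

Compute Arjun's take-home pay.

403(b) contribution: $2699.70 × 0.0706 = $190.60
Taxable wages = $2699.70 − $190.60 = $2509.10
State income tax: $2509.10 × 0.0666 = $167.11
Federal withholding: $2509.10 × 0.18 = $451.64
Local income tax: $2509.10 × 0.0367 = $92.08
Paid family leave insurance: $2699.70 × 0.011 = $29.70
Employee stock purchase plan: $33.08
Health insurance premium: $198.53
Total deductions = $190.60 + $167.11 + $451.64 + $92.08 + $29.70 + $33.08 + $198.53 = $1162.74
Net pay = $2699.70 − $1162.74 = $1536.96

$1536.96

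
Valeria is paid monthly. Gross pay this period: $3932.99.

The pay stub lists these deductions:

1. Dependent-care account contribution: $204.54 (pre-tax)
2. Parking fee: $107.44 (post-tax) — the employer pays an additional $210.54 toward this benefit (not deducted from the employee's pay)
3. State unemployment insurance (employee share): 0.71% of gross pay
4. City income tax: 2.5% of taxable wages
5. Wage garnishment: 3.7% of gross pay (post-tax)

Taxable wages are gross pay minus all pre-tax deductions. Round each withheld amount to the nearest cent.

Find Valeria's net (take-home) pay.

$3354.36

Dependent-care account contribution: $204.54
Taxable wages = $3932.99 − $204.54 = $3728.45
City income tax: $3728.45 × 0.025 = $93.21
State unemployment insurance (employee share): $3932.99 × 0.0071 = $27.92
Parking fee: $107.44
Wage garnishment: $3932.99 × 0.037 = $145.52
(Employer's $210.54 toward parking fee is not withheld from the employee.)
Total deductions = $204.54 + $93.21 + $27.92 + $107.44 + $145.52 = $578.63
Net pay = $3932.99 − $578.63 = $3354.36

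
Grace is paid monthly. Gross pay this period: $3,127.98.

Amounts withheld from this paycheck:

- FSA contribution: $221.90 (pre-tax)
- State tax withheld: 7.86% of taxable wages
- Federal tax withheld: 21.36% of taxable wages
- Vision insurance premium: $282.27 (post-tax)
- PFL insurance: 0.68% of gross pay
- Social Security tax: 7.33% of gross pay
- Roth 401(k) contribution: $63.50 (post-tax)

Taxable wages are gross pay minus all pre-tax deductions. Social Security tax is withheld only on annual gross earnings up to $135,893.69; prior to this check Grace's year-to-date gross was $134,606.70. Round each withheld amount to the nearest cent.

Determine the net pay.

$1,595.54

FSA contribution: $221.90
Taxable wages = $3,127.98 − $221.90 = $2,906.08
Federal tax withheld: $2,906.08 × 0.2136 = $620.74
State tax withheld: $2,906.08 × 0.0786 = $228.42
Social Security tax: only $135,893.69 − $134,606.70 = $1,286.99 of this check is subject → $1,286.99 × 0.0733 = $94.34
PFL insurance: $3,127.98 × 0.0068 = $21.27
Roth 401(k) contribution: $63.50
Vision insurance premium: $282.27
Total deductions = $221.90 + $620.74 + $228.42 + $94.34 + $21.27 + $63.50 + $282.27 = $1,532.44
Net pay = $3,127.98 − $1,532.44 = $1,595.54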